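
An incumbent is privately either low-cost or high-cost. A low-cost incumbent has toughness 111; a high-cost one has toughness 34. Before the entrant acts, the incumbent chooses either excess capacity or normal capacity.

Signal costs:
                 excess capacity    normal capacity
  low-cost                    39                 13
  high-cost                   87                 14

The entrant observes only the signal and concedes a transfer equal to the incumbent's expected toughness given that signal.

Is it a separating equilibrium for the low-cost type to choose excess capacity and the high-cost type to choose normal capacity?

No

If types separate, excess capacity earns payment 111 and normal capacity earns 34.
Low-cost: excess capacity gives 111 − 39 = 72; normal capacity gives 34 − 13 = 21. No deviation. ✓
High-cost: normal capacity gives 34 − 14 = 20; excess capacity gives 111 − 87 = 24. Would deviate. ✗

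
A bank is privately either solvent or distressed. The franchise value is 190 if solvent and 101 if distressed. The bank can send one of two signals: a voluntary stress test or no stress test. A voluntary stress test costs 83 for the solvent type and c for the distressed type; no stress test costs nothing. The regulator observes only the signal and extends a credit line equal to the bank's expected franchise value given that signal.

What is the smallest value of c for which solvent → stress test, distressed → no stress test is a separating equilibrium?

89

Under separation: stress test → solvent (pays 190); no stress test → distressed (pays 101).
Solvent: 190 − 83 = 107 ≥ 101 − 0 = 101. Holds regardless of c. ✓
Distressed: 101 − 0 ≥ 190 − c, so c ≥ 190 − 101 = 89.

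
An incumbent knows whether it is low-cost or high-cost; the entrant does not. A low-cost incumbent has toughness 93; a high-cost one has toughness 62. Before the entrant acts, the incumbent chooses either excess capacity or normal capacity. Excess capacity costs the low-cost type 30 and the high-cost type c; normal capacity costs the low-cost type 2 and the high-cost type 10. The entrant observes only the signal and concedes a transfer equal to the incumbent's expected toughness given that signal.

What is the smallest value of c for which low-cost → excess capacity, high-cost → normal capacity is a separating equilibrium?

Under separation: excess capacity → low-cost (pays 93); normal capacity → high-cost (pays 62).
Low-cost: 93 − 30 = 63 ≥ 62 − 2 = 60. Holds regardless of c. ✓
High-cost: 62 − 10 ≥ 93 − c, so c ≥ 93 − 52 = 41.

41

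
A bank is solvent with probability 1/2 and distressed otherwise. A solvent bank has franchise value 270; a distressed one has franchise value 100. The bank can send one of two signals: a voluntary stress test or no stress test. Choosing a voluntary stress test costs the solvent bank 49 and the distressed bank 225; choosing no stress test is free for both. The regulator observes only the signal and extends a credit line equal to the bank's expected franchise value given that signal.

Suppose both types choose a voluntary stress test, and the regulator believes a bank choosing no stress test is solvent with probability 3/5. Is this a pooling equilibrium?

On the equilibrium path (stress test) the regulator holds the prior 1/2 and pays 1/2·270 + 1/2·100 = 185. Off-path (no stress test) belief 3/5 gives 3/5·270 + 2/5·100 = 202.
Solvent: stress test gives 185 − 49 = 136; no stress test gives 202 − 0 = 202. Deviates. ✗
Distressed: stress test gives 185 − 225 = -40; no stress test gives 202 − 0 = 202. Deviates. ✗

No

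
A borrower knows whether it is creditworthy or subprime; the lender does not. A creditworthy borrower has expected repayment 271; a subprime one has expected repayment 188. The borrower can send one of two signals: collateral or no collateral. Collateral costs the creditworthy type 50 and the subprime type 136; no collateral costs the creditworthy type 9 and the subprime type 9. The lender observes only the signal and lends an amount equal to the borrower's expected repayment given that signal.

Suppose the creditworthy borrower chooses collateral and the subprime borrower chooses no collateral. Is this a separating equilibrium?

Yes

If types separate, collateral earns payment 271 and no collateral earns 188.
Creditworthy: collateral gives 271 − 50 = 221; no collateral gives 188 − 9 = 179. No deviation. ✓
Subprime: no collateral gives 188 − 9 = 179; collateral gives 271 − 136 = 135. No deviation. ✓
Neither type gains from mimicking the other.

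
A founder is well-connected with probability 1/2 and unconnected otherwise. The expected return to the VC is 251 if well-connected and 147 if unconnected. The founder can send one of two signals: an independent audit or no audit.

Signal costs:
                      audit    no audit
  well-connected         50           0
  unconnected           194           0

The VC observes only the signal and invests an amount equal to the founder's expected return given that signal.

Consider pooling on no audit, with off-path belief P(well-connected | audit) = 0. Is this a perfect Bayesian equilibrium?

On the equilibrium path (no audit) the VC holds the prior 1/2 and pays 1/2·251 + 1/2·147 = 199. Off-path (audit) belief 0 gives 0·251 + 1·147 = 147.
Well-connected: no audit gives 199 − 0 = 199; audit gives 147 − 50 = 97. Stays. ✓
Unconnected: no audit gives 199 − 0 = 199; audit gives 147 − 194 = -47. Stays. ✓
Beliefs are Bayes-consistent on-path and both types best-respond.

Yes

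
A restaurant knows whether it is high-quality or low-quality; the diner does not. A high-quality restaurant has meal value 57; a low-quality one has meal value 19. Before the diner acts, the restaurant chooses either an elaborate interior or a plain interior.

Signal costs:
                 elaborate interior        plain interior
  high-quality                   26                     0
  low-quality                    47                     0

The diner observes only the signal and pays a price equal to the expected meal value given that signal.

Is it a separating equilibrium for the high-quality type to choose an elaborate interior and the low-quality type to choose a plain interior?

Yes

Under separation the diner infers type exactly: elaborate interior → high-quality (pays 57), plain interior → low-quality (pays 19).
High-quality: elaborate interior gives 57 − 26 = 31; plain interior gives 19 − 0 = 19. No deviation. ✓
Low-quality: plain interior gives 19 − 0 = 19; elaborate interior gives 57 − 47 = 10. No deviation. ✓
Neither type gains from mimicking the other.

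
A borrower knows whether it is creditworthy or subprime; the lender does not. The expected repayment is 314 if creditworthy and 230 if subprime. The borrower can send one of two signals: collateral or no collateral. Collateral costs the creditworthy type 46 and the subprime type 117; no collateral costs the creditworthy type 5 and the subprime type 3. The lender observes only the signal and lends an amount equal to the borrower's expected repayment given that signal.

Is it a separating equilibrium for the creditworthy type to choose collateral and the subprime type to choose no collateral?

If types separate, collateral earns payment 314 and no collateral earns 230.
Creditworthy: collateral gives 314 − 46 = 268; no collateral gives 230 − 5 = 225. No deviation. ✓
Subprime: no collateral gives 230 − 3 = 227; collateral gives 314 − 117 = 197. No deviation. ✓
Neither type gains from mimicking the other.

Yes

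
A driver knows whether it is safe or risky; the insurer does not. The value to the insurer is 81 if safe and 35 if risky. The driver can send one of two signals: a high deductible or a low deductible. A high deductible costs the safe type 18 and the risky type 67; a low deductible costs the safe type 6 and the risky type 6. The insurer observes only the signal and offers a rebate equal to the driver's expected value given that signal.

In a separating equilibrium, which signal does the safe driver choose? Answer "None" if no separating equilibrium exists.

high deductible

Try safe → high deductible, risky → low deductible:
  If types separate, high deductible earns payment 81 and low deductible earns 35.
  Safe: high deductible gives 81 − 18 = 63; low deductible gives 35 − 6 = 29. No deviation. ✓
  Risky: low deductible gives 35 − 6 = 29; high deductible gives 81 − 67 = 14. No deviation. ✓
Both hold — the safe type sends high deductible.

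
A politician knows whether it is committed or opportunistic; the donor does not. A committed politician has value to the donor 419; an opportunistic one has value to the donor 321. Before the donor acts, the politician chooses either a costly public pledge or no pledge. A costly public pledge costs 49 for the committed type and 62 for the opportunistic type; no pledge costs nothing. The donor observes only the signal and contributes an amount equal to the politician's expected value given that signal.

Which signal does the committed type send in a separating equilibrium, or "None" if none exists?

None

Try committed → pledge, opportunistic → no pledge:
  Under separation the donor infers type exactly: pledge → committed (pays 419), no pledge → opportunistic (pays 321).
  Committed: pledge gives 419 − 49 = 370; no pledge gives 321 − 0 = 321. No deviation. ✓
  Opportunistic: no pledge gives 321 − 0 = 321; pledge gives 419 − 62 = 357. Would deviate. ✗
Try committed → no pledge, opportunistic → pledge:
  Under separation the donor infers type exactly: no pledge → committed (pays 419), pledge → opportunistic (pays 321).
  Committed: no pledge gives 419 − 0 = 419; pledge gives 321 − 49 = 272. No deviation. ✓
  Opportunistic: pledge gives 321 − 62 = 259; no pledge gives 419 − 0 = 419. Would deviate. ✗
Neither assignment is incentive-compatible.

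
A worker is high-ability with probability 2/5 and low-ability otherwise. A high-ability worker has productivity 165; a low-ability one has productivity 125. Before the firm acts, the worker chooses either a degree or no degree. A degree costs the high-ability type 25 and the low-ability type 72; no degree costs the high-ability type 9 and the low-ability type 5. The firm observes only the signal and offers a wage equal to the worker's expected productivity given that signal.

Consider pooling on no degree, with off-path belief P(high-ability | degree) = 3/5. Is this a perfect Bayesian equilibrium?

Yes

At the pooled signal (no degree) the firm holds the prior 2/5 and pays 2/5·165 + 3/5·125 = 141. Off-path (degree) belief 3/5 gives 3/5·165 + 2/5·125 = 149.
High-ability: no degree gives 141 − 9 = 132; degree gives 149 − 25 = 124. Stays. ✓
Low-ability: no degree gives 141 − 5 = 136; degree gives 149 − 72 = 77. Stays. ✓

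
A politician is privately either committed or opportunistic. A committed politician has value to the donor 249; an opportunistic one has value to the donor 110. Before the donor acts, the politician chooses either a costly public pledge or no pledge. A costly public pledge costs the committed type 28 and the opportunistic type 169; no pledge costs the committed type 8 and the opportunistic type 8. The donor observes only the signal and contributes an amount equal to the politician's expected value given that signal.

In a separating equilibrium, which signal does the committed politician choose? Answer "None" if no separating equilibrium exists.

Try committed → pledge, opportunistic → no pledge:
  Under separation the donor infers type exactly: pledge → committed (pays 249), no pledge → opportunistic (pays 110).
  Committed: pledge gives 249 − 28 = 221; no pledge gives 110 − 8 = 102. No deviation. ✓
  Opportunistic: no pledge gives 110 − 8 = 102; pledge gives 249 − 169 = 80. No deviation. ✓
Both hold — the committed type sends pledge.

pledge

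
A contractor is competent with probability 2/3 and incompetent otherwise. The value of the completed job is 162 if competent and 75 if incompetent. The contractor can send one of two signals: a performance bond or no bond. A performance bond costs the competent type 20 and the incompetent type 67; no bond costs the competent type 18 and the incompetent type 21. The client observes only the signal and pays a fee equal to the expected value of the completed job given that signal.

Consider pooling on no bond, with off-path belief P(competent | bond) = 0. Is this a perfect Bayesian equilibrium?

Yes

On the equilibrium path (no bond) the client holds the prior 2/3 and pays 2/3·162 + 1/3·75 = 133. Off-path (bond) belief 0 gives 0·162 + 1·75 = 75.
Competent: no bond gives 133 − 18 = 115; bond gives 75 − 20 = 55. Stays. ✓
Incompetent: no bond gives 133 − 21 = 112; bond gives 75 − 67 = 8. Stays. ✓
Beliefs are Bayes-consistent on-path and both types best-respond.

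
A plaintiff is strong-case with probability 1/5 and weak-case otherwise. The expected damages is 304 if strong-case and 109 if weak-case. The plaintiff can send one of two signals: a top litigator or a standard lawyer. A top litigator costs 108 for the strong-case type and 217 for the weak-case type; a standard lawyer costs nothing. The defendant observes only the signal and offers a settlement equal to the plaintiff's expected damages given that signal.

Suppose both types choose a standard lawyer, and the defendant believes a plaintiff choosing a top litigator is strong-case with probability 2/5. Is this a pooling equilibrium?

Yes

On the equilibrium path (standard lawyer) the defendant holds the prior 1/5 and pays 1/5·304 + 4/5·109 = 148. Off-path (top litigator) belief 2/5 gives 2/5·304 + 3/5·109 = 187.
Strong-case: standard lawyer gives 148 − 0 = 148; top litigator gives 187 − 108 = 79. Stays. ✓
Weak-case: standard lawyer gives 148 − 0 = 148; top litigator gives 187 − 217 = -30. Stays. ✓
Beliefs are Bayes-consistent on-path and both types best-respond.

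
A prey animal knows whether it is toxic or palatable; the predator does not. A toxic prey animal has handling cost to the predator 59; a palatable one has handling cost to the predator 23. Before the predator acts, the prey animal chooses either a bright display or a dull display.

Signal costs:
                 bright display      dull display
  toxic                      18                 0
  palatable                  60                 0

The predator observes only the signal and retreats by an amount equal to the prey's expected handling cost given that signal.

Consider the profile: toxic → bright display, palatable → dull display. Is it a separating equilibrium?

If types separate, bright display earns payment 59 and dull display earns 23.
Toxic: bright display gives 59 − 18 = 41; dull display gives 23 − 0 = 23. No deviation. ✓
Palatable: dull display gives 23 − 0 = 23; bright display gives 59 − 60 = -1. No deviation. ✓
Both incentive constraints hold.

Yes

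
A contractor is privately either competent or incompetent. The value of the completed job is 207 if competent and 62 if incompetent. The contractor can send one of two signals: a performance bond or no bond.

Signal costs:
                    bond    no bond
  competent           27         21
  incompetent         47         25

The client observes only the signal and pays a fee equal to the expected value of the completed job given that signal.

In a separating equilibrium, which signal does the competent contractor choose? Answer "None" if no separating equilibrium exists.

None

Try competent → bond, incompetent → no bond:
  If types separate, bond earns payment 207 and no bond earns 62.
  Competent: bond gives 207 − 27 = 180; no bond gives 62 − 21 = 41. No deviation. ✓
  Incompetent: no bond gives 62 − 25 = 37; bond gives 207 − 47 = 160. Would deviate. ✗
Try competent → no bond, incompetent → bond:
  If types separate, no bond earns payment 207 and bond earns 62.
  Competent: no bond gives 207 − 21 = 186; bond gives 62 − 27 = 35. No deviation. ✓
  Incompetent: bond gives 62 − 47 = 15; no bond gives 207 − 25 = 182. Would deviate. ✗
Neither assignment is incentive-compatible.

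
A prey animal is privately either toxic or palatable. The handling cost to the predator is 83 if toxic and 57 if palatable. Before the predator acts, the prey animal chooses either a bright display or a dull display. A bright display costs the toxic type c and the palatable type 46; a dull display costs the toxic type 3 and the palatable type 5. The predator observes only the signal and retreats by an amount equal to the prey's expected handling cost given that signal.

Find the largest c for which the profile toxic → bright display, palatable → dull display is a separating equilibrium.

29

Under separation: bright display → toxic (pays 83); dull display → palatable (pays 57).
Palatable: 57 − 5 = 52 ≥ 83 − 46 = 37. Holds regardless of c. ✓
Toxic: 83 − c ≥ 57 − 3, so c ≤ 83 − 54 = 29.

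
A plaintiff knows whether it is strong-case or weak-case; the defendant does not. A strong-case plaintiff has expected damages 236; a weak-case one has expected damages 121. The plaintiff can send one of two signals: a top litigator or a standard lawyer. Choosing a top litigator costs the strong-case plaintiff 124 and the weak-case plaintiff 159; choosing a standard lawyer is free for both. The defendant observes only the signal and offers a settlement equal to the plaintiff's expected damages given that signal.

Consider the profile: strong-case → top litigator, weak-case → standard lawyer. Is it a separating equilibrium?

Under separation the defendant infers type exactly: top litigator → strong-case (pays 236), standard lawyer → weak-case (pays 121).
Strong-case: top litigator gives 236 − 124 = 112; standard lawyer gives 121 − 0 = 121. Would deviate. ✗
Weak-case: standard lawyer gives 121 − 0 = 121; top litigator gives 236 − 159 = 77. No deviation. ✓

No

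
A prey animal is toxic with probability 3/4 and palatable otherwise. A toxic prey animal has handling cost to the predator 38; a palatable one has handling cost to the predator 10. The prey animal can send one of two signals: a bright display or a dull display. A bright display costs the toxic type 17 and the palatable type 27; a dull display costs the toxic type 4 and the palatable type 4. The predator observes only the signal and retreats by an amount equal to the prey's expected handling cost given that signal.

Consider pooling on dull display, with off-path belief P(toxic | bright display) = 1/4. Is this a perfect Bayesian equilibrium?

Yes

On the equilibrium path (dull display) the predator holds the prior 3/4 and pays 3/4·38 + 1/4·10 = 31. Off-path (bright display) belief 1/4 gives 1/4·38 + 3/4·10 = 17.
Toxic: dull display gives 31 − 4 = 27; bright display gives 17 − 17 = 0. Stays. ✓
Palatable: dull display gives 31 − 4 = 27; bright display gives 17 − 27 = -10. Stays. ✓
Beliefs are Bayes-consistent on-path and both types best-respond.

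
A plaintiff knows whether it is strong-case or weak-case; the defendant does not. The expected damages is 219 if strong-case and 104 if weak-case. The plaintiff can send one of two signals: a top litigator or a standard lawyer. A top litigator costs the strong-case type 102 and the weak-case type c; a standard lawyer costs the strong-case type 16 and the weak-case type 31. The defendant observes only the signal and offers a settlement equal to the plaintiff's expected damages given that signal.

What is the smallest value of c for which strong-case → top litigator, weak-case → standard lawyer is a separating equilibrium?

Under separation: top litigator → strong-case (pays 219); standard lawyer → weak-case (pays 104).
Strong-case: 219 − 102 = 117 ≥ 104 − 16 = 88. Holds regardless of c. ✓
Weak-case: 104 − 31 ≥ 219 − c, so c ≥ 219 − 73 = 146.

146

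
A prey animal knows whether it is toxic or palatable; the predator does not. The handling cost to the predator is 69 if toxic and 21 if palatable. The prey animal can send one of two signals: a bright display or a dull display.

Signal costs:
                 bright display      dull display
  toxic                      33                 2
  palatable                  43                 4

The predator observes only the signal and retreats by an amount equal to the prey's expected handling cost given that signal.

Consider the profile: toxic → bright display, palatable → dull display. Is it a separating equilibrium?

If types separate, bright display earns payment 69 and dull display earns 21.
Toxic: bright display gives 69 − 33 = 36; dull display gives 21 − 2 = 19. No deviation. ✓
Palatable: dull display gives 21 − 4 = 17; bright display gives 69 − 43 = 26. Would deviate. ✗

No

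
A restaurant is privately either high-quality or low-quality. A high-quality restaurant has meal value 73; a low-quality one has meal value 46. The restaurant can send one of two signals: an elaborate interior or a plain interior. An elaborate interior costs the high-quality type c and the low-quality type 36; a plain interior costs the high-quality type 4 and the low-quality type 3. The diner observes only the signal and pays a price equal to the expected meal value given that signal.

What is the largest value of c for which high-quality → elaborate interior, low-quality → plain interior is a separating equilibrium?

Under separation: elaborate interior → high-quality (pays 73); plain interior → low-quality (pays 46).
Low-quality: 46 − 3 = 43 ≥ 73 − 36 = 37. Holds regardless of c. ✓
High-quality: 73 − c ≥ 46 − 4, so c ≤ 73 − 42 = 31.

31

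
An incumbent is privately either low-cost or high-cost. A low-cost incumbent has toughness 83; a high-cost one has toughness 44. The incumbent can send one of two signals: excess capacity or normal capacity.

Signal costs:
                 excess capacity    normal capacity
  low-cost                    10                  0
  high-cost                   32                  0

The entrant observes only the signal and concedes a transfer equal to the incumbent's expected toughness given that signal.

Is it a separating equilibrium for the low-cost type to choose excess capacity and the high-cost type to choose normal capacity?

No

If types separate, excess capacity earns payment 83 and normal capacity earns 44.
Low-cost: excess capacity gives 83 − 10 = 73; normal capacity gives 44 − 0 = 44. No deviation. ✓
High-cost: normal capacity gives 44 − 0 = 44; excess capacity gives 83 − 32 = 51. Would deviate. ✗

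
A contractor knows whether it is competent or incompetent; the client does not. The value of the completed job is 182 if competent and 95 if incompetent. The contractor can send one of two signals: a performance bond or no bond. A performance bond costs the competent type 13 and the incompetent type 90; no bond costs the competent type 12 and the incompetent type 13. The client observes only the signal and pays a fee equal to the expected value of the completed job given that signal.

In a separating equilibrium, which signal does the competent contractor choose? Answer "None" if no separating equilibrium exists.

Try competent → bond, incompetent → no bond:
  Under separation the client infers type exactly: bond → competent (pays 182), no bond → incompetent (pays 95).
  Competent: bond gives 182 − 13 = 169; no bond gives 95 − 12 = 83. No deviation. ✓
  Incompetent: no bond gives 95 − 13 = 82; bond gives 182 − 90 = 92. Would deviate. ✗
Try competent → no bond, incompetent → bond:
  Under separation the client infers type exactly: no bond → competent (pays 182), bond → incompetent (pays 95).
  Competent: no bond gives 182 − 12 = 170; bond gives 95 − 13 = 82. No deviation. ✓
  Incompetent: bond gives 95 − 90 = 5; no bond gives 182 − 13 = 169. Would deviate. ✗
Neither assignment is incentive-compatible.

None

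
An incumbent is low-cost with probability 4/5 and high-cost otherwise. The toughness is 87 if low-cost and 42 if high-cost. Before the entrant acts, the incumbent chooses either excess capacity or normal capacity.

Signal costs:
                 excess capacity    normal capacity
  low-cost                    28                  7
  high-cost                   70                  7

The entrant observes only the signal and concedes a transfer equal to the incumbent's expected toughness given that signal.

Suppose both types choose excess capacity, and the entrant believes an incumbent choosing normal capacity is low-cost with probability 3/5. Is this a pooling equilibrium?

No

At the pooled signal (excess capacity) the entrant holds the prior 4/5 and pays 4/5·87 + 1/5·42 = 78. Off-path (normal capacity) belief 3/5 gives 3/5·87 + 2/5·42 = 69.
Low-cost: excess capacity gives 78 − 28 = 50; normal capacity gives 69 − 7 = 62. Deviates. ✗
High-cost: excess capacity gives 78 − 70 = 8; normal capacity gives 69 − 7 = 62. Deviates. ✗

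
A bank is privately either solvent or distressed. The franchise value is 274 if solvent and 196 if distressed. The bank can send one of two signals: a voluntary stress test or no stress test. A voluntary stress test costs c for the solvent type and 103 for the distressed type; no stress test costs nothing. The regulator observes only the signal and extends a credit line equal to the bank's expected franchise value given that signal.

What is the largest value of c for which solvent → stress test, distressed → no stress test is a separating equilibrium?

Under separation: stress test → solvent (pays 274); no stress test → distressed (pays 196).
Distressed: 196 − 0 = 196 ≥ 274 − 103 = 171. Holds regardless of c. ✓
Solvent: 274 − c ≥ 196 − 0, so c ≤ 274 − 196 = 78.

78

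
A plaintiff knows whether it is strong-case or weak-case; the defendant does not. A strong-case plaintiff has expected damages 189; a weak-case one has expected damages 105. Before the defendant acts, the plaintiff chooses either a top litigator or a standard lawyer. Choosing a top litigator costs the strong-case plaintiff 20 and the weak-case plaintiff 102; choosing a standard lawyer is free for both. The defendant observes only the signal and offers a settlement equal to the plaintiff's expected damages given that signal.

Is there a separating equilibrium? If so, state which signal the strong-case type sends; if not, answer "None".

Try strong-case → top litigator, weak-case → standard lawyer:
  Under separation the defendant infers type exactly: top litigator → strong-case (pays 189), standard lawyer → weak-case (pays 105).
  Strong-case: top litigator gives 189 − 20 = 169; standard lawyer gives 105 − 0 = 105. No deviation. ✓
  Weak-case: standard lawyer gives 105 − 0 = 105; top litigator gives 189 − 102 = 87. No deviation. ✓
Both hold — the strong-case type sends top litigator.

top litigator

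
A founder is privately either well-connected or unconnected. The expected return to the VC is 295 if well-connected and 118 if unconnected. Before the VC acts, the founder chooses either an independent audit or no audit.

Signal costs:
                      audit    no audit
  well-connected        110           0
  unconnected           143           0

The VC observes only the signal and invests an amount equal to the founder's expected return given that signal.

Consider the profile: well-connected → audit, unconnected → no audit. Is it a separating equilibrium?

No

If types separate, audit earns payment 295 and no audit earns 118.
Well-connected: audit gives 295 − 110 = 185; no audit gives 118 − 0 = 118. No deviation. ✓
Unconnected: no audit gives 118 − 0 = 118; audit gives 295 − 143 = 152. Would deviate. ✗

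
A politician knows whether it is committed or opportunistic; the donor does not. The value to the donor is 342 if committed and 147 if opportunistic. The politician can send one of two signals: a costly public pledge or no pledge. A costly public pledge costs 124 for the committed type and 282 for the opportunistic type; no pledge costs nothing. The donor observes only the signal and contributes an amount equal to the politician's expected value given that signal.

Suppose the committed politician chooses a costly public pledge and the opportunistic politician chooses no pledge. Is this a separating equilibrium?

Yes

Under separation the donor infers type exactly: pledge → committed (pays 342), no pledge → opportunistic (pays 147).
Committed: pledge gives 342 − 124 = 218; no pledge gives 147 − 0 = 147. No deviation. ✓
Opportunistic: no pledge gives 147 − 0 = 147; pledge gives 342 − 282 = 60. No deviation. ✓
Both incentive constraints hold.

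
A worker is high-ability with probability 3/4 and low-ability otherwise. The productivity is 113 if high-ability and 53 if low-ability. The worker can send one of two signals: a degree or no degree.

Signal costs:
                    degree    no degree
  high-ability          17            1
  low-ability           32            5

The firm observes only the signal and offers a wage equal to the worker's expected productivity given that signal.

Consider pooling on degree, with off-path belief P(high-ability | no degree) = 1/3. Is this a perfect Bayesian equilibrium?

At the pooled signal (degree) the firm holds the prior 3/4 and pays 3/4·113 + 1/4·53 = 98. Off-path (no degree) belief 1/3 gives 1/3·113 + 2/3·53 = 73.
High-ability: degree gives 98 − 17 = 81; no degree gives 73 − 1 = 72. Stays. ✓
Low-ability: degree gives 98 − 32 = 66; no degree gives 73 − 5 = 68. Deviates. ✗

No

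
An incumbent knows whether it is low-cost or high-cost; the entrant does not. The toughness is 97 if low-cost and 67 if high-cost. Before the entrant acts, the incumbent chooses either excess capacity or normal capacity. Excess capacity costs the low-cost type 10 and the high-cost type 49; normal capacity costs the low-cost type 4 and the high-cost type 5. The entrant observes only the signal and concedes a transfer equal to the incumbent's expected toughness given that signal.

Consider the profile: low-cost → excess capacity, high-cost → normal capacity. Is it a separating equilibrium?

If types separate, excess capacity earns payment 97 and normal capacity earns 67.
Low-cost: excess capacity gives 97 − 10 = 87; normal capacity gives 67 − 4 = 63. No deviation. ✓
High-cost: normal capacity gives 67 − 5 = 62; excess capacity gives 97 − 49 = 48. No deviation. ✓
Neither type gains from mimicking the other.

Yes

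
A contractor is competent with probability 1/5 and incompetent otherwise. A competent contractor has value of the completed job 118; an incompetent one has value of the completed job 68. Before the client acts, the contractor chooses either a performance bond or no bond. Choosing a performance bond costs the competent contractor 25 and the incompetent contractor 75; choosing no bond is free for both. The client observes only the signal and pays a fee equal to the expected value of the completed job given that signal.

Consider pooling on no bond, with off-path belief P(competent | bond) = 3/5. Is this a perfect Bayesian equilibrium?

Yes

At the pooled signal (no bond) the client holds the prior 1/5 and pays 1/5·118 + 4/5·68 = 78. Off-path (bond) belief 3/5 gives 3/5·118 + 2/5·68 = 98.
Competent: no bond gives 78 − 0 = 78; bond gives 98 − 25 = 73. Stays. ✓
Incompetent: no bond gives 78 − 0 = 78; bond gives 98 − 75 = 23. Stays. ✓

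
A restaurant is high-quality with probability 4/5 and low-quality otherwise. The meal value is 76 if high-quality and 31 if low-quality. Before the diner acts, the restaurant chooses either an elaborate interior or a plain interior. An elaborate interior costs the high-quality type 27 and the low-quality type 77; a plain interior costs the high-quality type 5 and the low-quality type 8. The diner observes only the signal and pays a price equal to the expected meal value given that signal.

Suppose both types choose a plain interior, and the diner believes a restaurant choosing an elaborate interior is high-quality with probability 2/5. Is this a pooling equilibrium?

At the pooled signal (plain interior) the diner holds the prior 4/5 and pays 4/5·76 + 1/5·31 = 67. Off-path (elaborate interior) belief 2/5 gives 2/5·76 + 3/5·31 = 49.
High-quality: plain interior gives 67 − 5 = 62; elaborate interior gives 49 − 27 = 22. Stays. ✓
Low-quality: plain interior gives 67 − 8 = 59; elaborate interior gives 49 − 77 = -28. Stays. ✓

Yes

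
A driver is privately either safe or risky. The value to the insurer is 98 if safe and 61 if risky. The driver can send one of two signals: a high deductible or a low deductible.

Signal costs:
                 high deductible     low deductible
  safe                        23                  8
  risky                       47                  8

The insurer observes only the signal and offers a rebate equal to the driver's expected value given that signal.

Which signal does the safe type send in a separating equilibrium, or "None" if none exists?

high deductible

Try safe → high deductible, risky → low deductible:
  If types separate, high deductible earns payment 98 and low deductible earns 61.
  Safe: high deductible gives 98 − 23 = 75; low deductible gives 61 − 8 = 53. No deviation. ✓
  Risky: low deductible gives 61 − 8 = 53; high deductible gives 98 − 47 = 51. No deviation. ✓
Both hold — the safe type sends high deductible.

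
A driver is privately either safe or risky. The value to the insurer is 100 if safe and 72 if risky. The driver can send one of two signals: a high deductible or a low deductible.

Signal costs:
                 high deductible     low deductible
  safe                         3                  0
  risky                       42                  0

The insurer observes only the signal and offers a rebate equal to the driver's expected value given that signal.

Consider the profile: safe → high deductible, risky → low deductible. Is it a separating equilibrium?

If types separate, high deductible earns payment 100 and low deductible earns 72.
Safe: high deductible gives 100 − 3 = 97; low deductible gives 72 − 0 = 72. No deviation. ✓
Risky: low deductible gives 72 − 0 = 72; high deductible gives 100 − 42 = 58. No deviation. ✓
Neither type gains from mimicking the other.

Yes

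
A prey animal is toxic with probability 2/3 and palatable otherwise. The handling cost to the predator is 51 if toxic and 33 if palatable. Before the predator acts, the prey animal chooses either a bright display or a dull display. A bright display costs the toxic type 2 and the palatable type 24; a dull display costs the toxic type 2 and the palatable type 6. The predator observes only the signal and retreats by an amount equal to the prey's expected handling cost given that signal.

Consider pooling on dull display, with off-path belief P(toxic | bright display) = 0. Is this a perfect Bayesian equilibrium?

Yes

On the equilibrium path (dull display) the predator holds the prior 2/3 and pays 2/3·51 + 1/3·33 = 45. Off-path (bright display) belief 0 gives 0·51 + 1·33 = 33.
Toxic: dull display gives 45 − 2 = 43; bright display gives 33 − 2 = 31. Stays. ✓
Palatable: dull display gives 45 − 6 = 39; bright display gives 33 − 24 = 9. Stays. ✓
Beliefs are Bayes-consistent on-path and both types best-respond.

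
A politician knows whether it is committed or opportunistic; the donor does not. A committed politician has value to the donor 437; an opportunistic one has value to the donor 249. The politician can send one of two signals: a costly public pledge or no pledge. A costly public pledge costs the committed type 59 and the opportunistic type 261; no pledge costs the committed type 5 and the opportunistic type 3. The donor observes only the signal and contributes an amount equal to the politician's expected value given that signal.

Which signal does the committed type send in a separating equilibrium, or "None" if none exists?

Try committed → pledge, opportunistic → no pledge:
  If types separate, pledge earns payment 437 and no pledge earns 249.
  Committed: pledge gives 437 − 59 = 378; no pledge gives 249 − 5 = 244. No deviation. ✓
  Opportunistic: no pledge gives 249 − 3 = 246; pledge gives 437 − 261 = 176. No deviation. ✓
Both hold — the committed type sends pledge.

pledge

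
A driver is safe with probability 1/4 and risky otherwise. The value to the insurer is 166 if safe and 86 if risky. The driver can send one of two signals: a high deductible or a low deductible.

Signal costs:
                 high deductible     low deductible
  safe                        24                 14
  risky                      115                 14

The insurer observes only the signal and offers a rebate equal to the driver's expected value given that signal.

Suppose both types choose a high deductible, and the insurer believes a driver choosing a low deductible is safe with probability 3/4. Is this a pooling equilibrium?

At the pooled signal (high deductible) the insurer holds the prior 1/4 and pays 1/4·166 + 3/4·86 = 106. Off-path (low deductible) belief 3/4 gives 3/4·166 + 1/4·86 = 146.
Safe: high deductible gives 106 − 24 = 82; low deductible gives 146 − 14 = 132. Deviates. ✗
Risky: high deductible gives 106 − 115 = -9; low deductible gives 146 − 14 = 132. Deviates. ✗

No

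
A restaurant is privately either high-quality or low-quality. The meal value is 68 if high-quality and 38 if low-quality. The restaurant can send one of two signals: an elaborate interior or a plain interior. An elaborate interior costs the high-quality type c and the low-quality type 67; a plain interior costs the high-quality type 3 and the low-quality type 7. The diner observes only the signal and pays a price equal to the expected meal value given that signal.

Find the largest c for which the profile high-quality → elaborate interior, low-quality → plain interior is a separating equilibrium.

Under separation: elaborate interior → high-quality (pays 68); plain interior → low-quality (pays 38).
Low-quality: 38 − 7 = 31 ≥ 68 − 67 = 1. Holds regardless of c. ✓
High-quality: 68 − c ≥ 38 − 3, so c ≤ 68 − 35 = 33.

33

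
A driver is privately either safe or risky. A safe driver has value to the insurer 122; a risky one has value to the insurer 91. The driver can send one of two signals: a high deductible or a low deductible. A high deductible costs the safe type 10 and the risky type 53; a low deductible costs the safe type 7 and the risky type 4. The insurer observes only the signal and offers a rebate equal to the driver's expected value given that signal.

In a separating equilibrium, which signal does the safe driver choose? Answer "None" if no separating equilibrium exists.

high deductible

Try safe → high deductible, risky → low deductible:
  Under separation the insurer infers type exactly: high deductible → safe (pays 122), low deductible → risky (pays 91).
  Safe: high deductible gives 122 − 10 = 112; low deductible gives 91 − 7 = 84. No deviation. ✓
  Risky: low deductible gives 91 − 4 = 87; high deductible gives 122 − 53 = 69. No deviation. ✓
Both hold — the safe type sends high deductible.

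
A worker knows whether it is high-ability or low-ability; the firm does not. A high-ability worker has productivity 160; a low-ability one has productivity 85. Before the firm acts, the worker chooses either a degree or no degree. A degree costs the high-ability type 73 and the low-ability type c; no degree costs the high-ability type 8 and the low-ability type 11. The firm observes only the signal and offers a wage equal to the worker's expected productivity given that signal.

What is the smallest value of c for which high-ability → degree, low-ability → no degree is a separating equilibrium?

Under separation: degree → high-ability (pays 160); no degree → low-ability (pays 85).
High-ability: 160 − 73 = 87 ≥ 85 − 8 = 77. Holds regardless of c. ✓
Low-ability: 85 − 11 ≥ 160 − c, so c ≥ 160 − 74 = 86.

86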